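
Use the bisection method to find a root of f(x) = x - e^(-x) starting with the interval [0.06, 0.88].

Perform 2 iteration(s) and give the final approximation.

f(x) = x - e^(-x)
Initial interval: [0.06, 0.88]

Iteration 1:
  c_1 = (0.060000 + 0.880000)/2 = 0.470000
  f(c_1) = f(0.470000) = -0.155002
  f(a) × f(c) ≥ 0, new interval: [0.470000, 0.880000]
Iteration 2:
  c_2 = (0.470000 + 0.880000)/2 = 0.675000
  f(c_2) = f(0.675000) = 0.165844
  f(a) × f(c) < 0, new interval: [0.470000, 0.675000]

After 2 iteration(s), the approximation is c_2 = 0.675000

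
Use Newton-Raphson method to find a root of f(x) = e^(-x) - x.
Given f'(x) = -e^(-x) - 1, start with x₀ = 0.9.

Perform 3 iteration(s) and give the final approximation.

f(x) = e^(-x) - x
f'(x) = -e^(-x) - 1
x₀ = 0.9

Newton-Raphson formula: x_{n+1} = x_n - f(x_n)/f'(x_n)

Iteration 1:
  f(0.900000) = -0.493430
  f'(0.900000) = -1.406570
  x_1 = 0.900000 - (-0.493430)/(-1.406570) = 0.549196
Iteration 2:
  f(0.549196) = 0.028218
  f'(0.549196) = -1.577414
  x_2 = 0.549196 - 0.028218/(-1.577414) = 0.567085
Iteration 3:
  f(0.567085) = 0.000092
  f'(0.567085) = -1.567177
  x_3 = 0.567085 - 0.000092/(-1.567177) = 0.567143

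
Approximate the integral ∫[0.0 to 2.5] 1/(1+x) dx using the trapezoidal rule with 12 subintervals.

f(x) = 1/(1+x)
a = 0.0, b = 2.5, n = 12
h = (b - a)/n = 0.208333

Trapezoidal rule: (h/2)[f(x₀) + 2f(x₁) + 2f(x₂) + ... + f(xₙ)]

x_0 = 0.0000, f(x_0) = 1.000000, coefficient = 1
x_1 = 0.2083, f(x_1) = 0.827586, coefficient = 2
x_2 = 0.4167, f(x_2) = 0.705882, coefficient = 2
x_3 = 0.6250, f(x_3) = 0.615385, coefficient = 2
x_4 = 0.8333, f(x_4) = 0.545455, coefficient = 2
x_5 = 1.0417, f(x_5) = 0.489796, coefficient = 2
x_6 = 1.2500, f(x_6) = 0.444444, coefficient = 2
x_7 = 1.4583, f(x_7) = 0.406780, coefficient = 2
x_8 = 1.6667, f(x_8) = 0.375000, coefficient = 2
x_9 = 1.8750, f(x_9) = 0.347826, coefficient = 2
x_10 = 2.0833, f(x_10) = 0.324324, coefficient = 2
x_11 = 2.2917, f(x_11) = 0.303797, coefficient = 2
x_12 = 2.5000, f(x_12) = 0.285714, coefficient = 1

I ≈ (0.208333/2) × 12.058266 = 1.256069
Exact value: 1.252763
Error: 0.003306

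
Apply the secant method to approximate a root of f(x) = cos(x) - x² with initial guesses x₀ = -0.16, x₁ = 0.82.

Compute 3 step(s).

f(x) = cos(x) - x²
x₀ = -0.16, x₁ = 0.82

Secant formula: x_{n+1} = x_n - f(x_n)(x_n - x_{n-1})/(f(x_n) - f(x_{n-1}))

Iteration 1:
  f(-0.160000) = 0.961627
  f(0.820000) = 0.009821
  x_2 = 0.820000 - 0.009821×(0.820000 - (-0.160000))/(0.009821 - 0.961627)
       = 0.830112
Iteration 2:
  f(0.820000) = 0.009821
  f(0.830112) = -0.014293
  x_3 = 0.830112 - (-0.014293)×(0.830112 - 0.820000)/(-0.014293 - 0.009821)
       = 0.824118
Iteration 3:
  f(0.830112) = -0.014293
  f(0.824118) = 0.000033
  x_4 = 0.824118 - 0.000033×(0.824118 - 0.830112)/(0.000033 - (-0.014293))
       = 0.824132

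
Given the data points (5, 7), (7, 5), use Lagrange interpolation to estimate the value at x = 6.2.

Lagrange interpolation formula:
P(x) = Σ yᵢ × Lᵢ(x)
where Lᵢ(x) = Π_{j≠i} (x - xⱼ)/(xᵢ - xⱼ)

L_0(6.2) = (6.2 - 7)/(5 - 7) = 0.400000
L_1(6.2) = (6.2 - 5)/(7 - 5) = 0.600000

P(6.2) = 7×L_0(6.2) + 5×L_1(6.2)
P(6.2) = 5.800000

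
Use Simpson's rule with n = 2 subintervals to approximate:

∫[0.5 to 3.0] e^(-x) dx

f(x) = e^(-x)
a = 0.5, b = 3.0, n = 2
h = (b - a)/n = 1.250000

Simpson's rule: (h/3)[f(x₀) + 4f(x₁) + 2f(x₂) + ... + f(xₙ)]

x_0 = 0.5000, f(x_0) = 0.606531, coefficient = 1
x_1 = 1.7500, f(x_1) = 0.173774, coefficient = 4
x_2 = 3.0000, f(x_2) = 0.049787, coefficient = 1

I ≈ (1.250000/3) × 1.351414 = 0.563089
Exact value: 0.556744
Error: 0.006345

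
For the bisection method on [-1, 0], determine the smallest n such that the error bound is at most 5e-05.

We need (b-a)/2^n ≤ 5e-05
(0 - (-1))/2^n ≤ 5e-05
1/2^n ≤ 5e-05
2^n ≥ 20000
n ≥ log₂(20000) = 14.29
n ≥ 15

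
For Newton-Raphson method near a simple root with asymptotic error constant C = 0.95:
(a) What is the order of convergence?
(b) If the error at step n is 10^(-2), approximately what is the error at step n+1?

(a) Newton-Raphson has quadratic (order 2) convergence near simple roots.
    This means |e_{n+1}| ≈ C|e_n|².

(b) With |e_n| = 10^(-2) and C = 0.95:
    |e_{n+1}| ≈ 0.95 × (10^(-2))² = 0.95 × 10^(-4)

(a) 2 (quadratic); (b) |e_{n+1}| ≈ 9.500e-05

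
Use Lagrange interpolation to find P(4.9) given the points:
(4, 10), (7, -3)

Lagrange interpolation formula:
P(x) = Σ yᵢ × Lᵢ(x)
where Lᵢ(x) = Π_{j≠i} (x - xⱼ)/(xᵢ - xⱼ)

L_0(4.9) = (4.9 - 7)/(4 - 7) = 0.700000
L_1(4.9) = (4.9 - 4)/(7 - 4) = 0.300000

P(4.9) = 10×L_0(4.9) + (-3)×L_1(4.9)
P(4.9) = 6.100000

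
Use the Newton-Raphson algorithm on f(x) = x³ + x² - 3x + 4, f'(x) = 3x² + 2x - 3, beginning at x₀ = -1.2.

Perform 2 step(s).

f(x) = x³ + x² - 3x + 4
f'(x) = 3x² + 2x - 3
x₀ = -1.2

Newton-Raphson formula: x_{n+1} = x_n - f(x_n)/f'(x_n)

Iteration 1:
  f(-1.200000) = 7.312000
  f'(-1.200000) = -1.080000
  x_1 = -1.200000 - 7.312000/(-1.080000) = 5.570370
Iteration 2:
  f(5.570370) = 191.161082
  f'(5.570370) = 101.227819
  x_2 = 5.570370 - 191.161082/101.227819 = 3.681946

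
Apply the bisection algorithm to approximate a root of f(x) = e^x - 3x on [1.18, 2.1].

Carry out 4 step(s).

f(x) = e^x - 3x
Initial interval: [1.18, 2.1]

Iteration 1:
  c_1 = (1.180000 + 2.100000)/2 = 1.640000
  f(c_1) = f(1.640000) = 0.235170
  f(a) × f(c) < 0, new interval: [1.180000, 1.640000]
Iteration 2:
  c_2 = (1.180000 + 1.640000)/2 = 1.410000
  f(c_2) = f(1.410000) = -0.134045
  f(a) × f(c) ≥ 0, new interval: [1.410000, 1.640000]
Iteration 3:
  c_3 = (1.410000 + 1.640000)/2 = 1.525000
  f(c_3) = f(1.525000) = 0.020144
  f(a) × f(c) < 0, new interval: [1.410000, 1.525000]
Iteration 4:
  c_4 = (1.410000 + 1.525000)/2 = 1.467500
  f(c_4) = f(1.467500) = -0.064124
  f(a) × f(c) ≥ 0, new interval: [1.467500, 1.525000]

After 4 iteration(s), the approximation is c_4 = 1.467500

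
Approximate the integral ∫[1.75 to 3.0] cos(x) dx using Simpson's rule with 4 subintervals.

f(x) = cos(x)
a = 1.75, b = 3.0, n = 4
h = (b - a)/n = 0.312500

Simpson's rule: (h/3)[f(x₀) + 4f(x₁) + 2f(x₂) + ... + f(xₙ)]

x_0 = 1.7500, f(x_0) = -0.178246, coefficient = 1
x_1 = 2.0625, f(x_1) = -0.472128, coefficient = 4
x_2 = 2.3750, f(x_2) = -0.720278, coefficient = 2
x_3 = 2.6875, f(x_3) = -0.898659, coefficient = 4
x_4 = 3.0000, f(x_4) = -0.989992, coefficient = 1

I ≈ (0.312500/3) × -8.091947 = -0.842911
Exact value: -0.842866
Error: 0.000045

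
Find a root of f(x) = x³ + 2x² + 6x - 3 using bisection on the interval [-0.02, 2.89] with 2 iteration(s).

f(x) = x³ + 2x² + 6x - 3
Initial interval: [-0.02, 2.89]

Iteration 1:
  c_1 = (-0.020000 + 2.890000)/2 = 1.435000
  f(c_1) = f(1.435000) = 12.683438
  f(a) × f(c) < 0, new interval: [-0.020000, 1.435000]
Iteration 2:
  c_2 = (-0.020000 + 1.435000)/2 = 0.707500
  f(c_2) = f(0.707500) = 2.600256
  f(a) × f(c) < 0, new interval: [-0.020000, 0.707500]

After 2 iteration(s), the approximation is c_2 = 0.707500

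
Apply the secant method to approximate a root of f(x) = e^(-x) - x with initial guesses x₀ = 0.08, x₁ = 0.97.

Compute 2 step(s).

f(x) = e^(-x) - x
x₀ = 0.08, x₁ = 0.97

Secant formula: x_{n+1} = x_n - f(x_n)(x_n - x_{n-1})/(f(x_n) - f(x_{n-1}))

Iteration 1:
  f(0.080000) = 0.843116
  f(0.970000) = -0.590917
  x_2 = 0.970000 - (-0.590917)×(0.970000 - 0.080000)/(-0.590917 - 0.843116)
       = 0.603261
Iteration 2:
  f(0.970000) = -0.590917
  f(0.603261) = -0.056236
  x_3 = 0.603261 - (-0.056236)×(0.603261 - 0.970000)/(-0.056236 - (-0.590917))
       = 0.564689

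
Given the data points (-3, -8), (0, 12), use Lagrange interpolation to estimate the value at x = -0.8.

Lagrange interpolation formula:
P(x) = Σ yᵢ × Lᵢ(x)
where Lᵢ(x) = Π_{j≠i} (x - xⱼ)/(xᵢ - xⱼ)

L_0(-0.8) = (-0.8 - 0)/(-3 - 0) = 0.266667
L_1(-0.8) = (-0.8 - (-3))/(0 - (-3)) = 0.733333

P(-0.8) = (-8)×L_0(-0.8) + 12×L_1(-0.8)
P(-0.8) = 6.666667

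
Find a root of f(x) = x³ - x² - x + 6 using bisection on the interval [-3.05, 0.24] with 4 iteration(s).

f(x) = x³ - x² - x + 6
Initial interval: [-3.05, 0.24]

Iteration 1:
  c_1 = (-3.050000 + 0.240000)/2 = -1.405000
  f(c_1) = f(-1.405000) = 2.657470
  f(a) × f(c) < 0, new interval: [-3.050000, -1.405000]
Iteration 2:
  c_2 = (-3.050000 + (-1.405000))/2 = -2.227500
  f(c_2) = f(-2.227500) = -7.786568
  f(a) × f(c) ≥ 0, new interval: [-2.227500, -1.405000]
Iteration 3:
  c_3 = (-2.227500 + (-1.405000))/2 = -1.816250
  f(c_3) = f(-1.816250) = -1.473894
  f(a) × f(c) ≥ 0, new interval: [-1.816250, -1.405000]
Iteration 4:
  c_4 = (-1.816250 + (-1.405000))/2 = -1.610625
  f(c_4) = f(-1.610625) = 0.838369
  f(a) × f(c) < 0, new interval: [-1.816250, -1.610625]

After 4 iteration(s), the approximation is c_4 = -1.610625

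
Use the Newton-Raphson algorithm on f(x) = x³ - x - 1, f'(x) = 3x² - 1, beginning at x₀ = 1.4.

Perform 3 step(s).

f(x) = x³ - x - 1
f'(x) = 3x² - 1
x₀ = 1.4

Newton-Raphson formula: x_{n+1} = x_n - f(x_n)/f'(x_n)

Iteration 1:
  f(1.400000) = 0.344000
  f'(1.400000) = 4.880000
  x_1 = 1.400000 - 0.344000/4.880000 = 1.329508
Iteration 2:
  f(1.329508) = 0.020520
  f'(1.329508) = 4.302776
  x_2 = 1.329508 - 0.020520/4.302776 = 1.324739
Iteration 3:
  f(1.324739) = 0.000091
  f'(1.324739) = 4.264802
  x_3 = 1.324739 - 0.000091/4.264802 = 1.324718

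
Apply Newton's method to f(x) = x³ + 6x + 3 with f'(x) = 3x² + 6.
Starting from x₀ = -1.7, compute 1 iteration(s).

f(x) = x³ + 6x + 3
f'(x) = 3x² + 6
x₀ = -1.7

Newton-Raphson formula: x_{n+1} = x_n - f(x_n)/f'(x_n)

Iteration 1:
  f(-1.700000) = -12.113000
  f'(-1.700000) = 14.670000
  x_1 = -1.700000 - (-12.113000)/14.670000 = -0.874301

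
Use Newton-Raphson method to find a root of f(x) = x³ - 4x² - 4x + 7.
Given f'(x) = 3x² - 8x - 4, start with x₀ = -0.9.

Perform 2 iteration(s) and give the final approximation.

f(x) = x³ - 4x² - 4x + 7
f'(x) = 3x² - 8x - 4
x₀ = -0.9

Newton-Raphson formula: x_{n+1} = x_n - f(x_n)/f'(x_n)

Iteration 1:
  f(-0.900000) = 6.631000
  f'(-0.900000) = 5.630000
  x_1 = -0.900000 - 6.631000/5.630000 = -2.077798
Iteration 2:
  f(-2.077798) = -10.928136
  f'(-2.077798) = 25.574108
  x_2 = -2.077798 - (-10.928136)/25.574108 = -1.650485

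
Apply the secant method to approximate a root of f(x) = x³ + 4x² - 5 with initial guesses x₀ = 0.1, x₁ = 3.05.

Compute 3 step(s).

f(x) = x³ + 4x² - 5
x₀ = 0.1, x₁ = 3.05

Secant formula: x_{n+1} = x_n - f(x_n)(x_n - x_{n-1})/(f(x_n) - f(x_{n-1}))

Iteration 1:
  f(0.100000) = -4.959000
  f(3.050000) = 60.582625
  x_2 = 3.050000 - 60.582625×(3.050000 - 0.100000)/(60.582625 - (-4.959000))
       = 0.323202
Iteration 2:
  f(3.050000) = 60.582625
  f(0.323202) = -4.548399
  x_3 = 0.323202 - (-4.548399)×(0.323202 - 3.050000)/(-4.548399 - 60.582625)
       = 0.513627
Iteration 3:
  f(0.323202) = -4.548399
  f(0.513627) = -3.809247
  x_4 = 0.513627 - (-3.809247)×(0.513627 - 0.323202)/(-3.809247 - (-4.548399))
       = 1.494988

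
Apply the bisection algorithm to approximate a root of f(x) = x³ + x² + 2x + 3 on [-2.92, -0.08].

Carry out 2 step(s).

f(x) = x³ + x² + 2x + 3
Initial interval: [-2.92, -0.08]

Iteration 1:
  c_1 = (-2.920000 + (-0.080000))/2 = -1.500000
  f(c_1) = f(-1.500000) = -1.125000
  f(a) × f(c) ≥ 0, new interval: [-1.500000, -0.080000]
Iteration 2:
  c_2 = (-1.500000 + (-0.080000))/2 = -0.790000
  f(c_2) = f(-0.790000) = 1.551061
  f(a) × f(c) < 0, new interval: [-1.500000, -0.790000]

After 2 iteration(s), the approximation is c_2 = -0.790000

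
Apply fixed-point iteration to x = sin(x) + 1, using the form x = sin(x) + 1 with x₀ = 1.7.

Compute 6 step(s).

Equation: x = sin(x) + 1
Fixed-point form: x = sin(x) + 1
x₀ = 1.7

x_1 = g(1.700000) = 1.991665
x_2 = g(1.991665) = 1.912734
x_3 = g(1.912734) = 1.942107
x_4 = g(1.942107) = 1.931853
x_5 = g(1.931853) = 1.935524
x_6 = g(1.935524) = 1.934221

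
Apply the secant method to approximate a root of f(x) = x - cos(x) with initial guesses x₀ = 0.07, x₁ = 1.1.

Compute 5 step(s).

f(x) = x - cos(x)
x₀ = 0.07, x₁ = 1.1

Secant formula: x_{n+1} = x_n - f(x_n)(x_n - x_{n-1})/(f(x_n) - f(x_{n-1}))

Iteration 1:
  f(0.070000) = -0.927551
  f(1.100000) = 0.646404
  x_2 = 1.100000 - 0.646404×(1.100000 - 0.070000)/(0.646404 - (-0.927551))
       = 0.676992
Iteration 2:
  f(1.100000) = 0.646404
  f(0.676992) = -0.102469
  x_3 = 0.676992 - (-0.102469)×(0.676992 - 1.100000)/(-0.102469 - 0.646404)
       = 0.734872
Iteration 3:
  f(0.676992) = -0.102469
  f(0.734872) = -0.007044
  x_4 = 0.734872 - (-0.007044)×(0.734872 - 0.676992)/(-0.007044 - (-0.102469))
       = 0.739145
Iteration 4:
  f(0.734872) = -0.007044
  f(0.739145) = 0.000100
  x_5 = 0.739145 - 0.000100×(0.739145 - 0.734872)/(0.000100 - (-0.007044))
       = 0.739085
Iteration 5:
  f(0.739145) = 0.000100
  f(0.739085) = 0.000000
  x_6 = 0.739085 - 0.000000×(0.739085 - 0.739145)/(0.000000 - 0.000100)
       = 0.739085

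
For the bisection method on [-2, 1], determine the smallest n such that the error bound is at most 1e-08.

We need (b-a)/2^n ≤ 1e-08
(1 - (-2))/2^n ≤ 1e-08
3/2^n ≤ 1e-08
2^n ≥ 300000000
n ≥ log₂(300000000) = 28.16
n ≥ 29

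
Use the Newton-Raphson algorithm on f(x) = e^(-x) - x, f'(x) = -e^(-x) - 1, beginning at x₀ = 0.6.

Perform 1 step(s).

f(x) = e^(-x) - x
f'(x) = -e^(-x) - 1
x₀ = 0.6

Newton-Raphson formula: x_{n+1} = x_n - f(x_n)/f'(x_n)

Iteration 1:
  f(0.600000) = -0.051188
  f'(0.600000) = -1.548812
  x_1 = 0.600000 - (-0.051188)/(-1.548812) = 0.566950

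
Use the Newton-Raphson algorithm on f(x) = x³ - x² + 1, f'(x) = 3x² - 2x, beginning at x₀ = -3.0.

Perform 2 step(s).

f(x) = x³ - x² + 1
f'(x) = 3x² - 2x
x₀ = -3.0

Newton-Raphson formula: x_{n+1} = x_n - f(x_n)/f'(x_n)

Iteration 1:
  f(-3.000000) = -35.000000
  f'(-3.000000) = 33.000000
  x_1 = -3.000000 - (-35.000000)/33.000000 = -1.939394
Iteration 2:
  f(-1.939394) = -10.055792
  f'(-1.939394) = 15.162534
  x_2 = -1.939394 - (-10.055792)/15.162534 = -1.276194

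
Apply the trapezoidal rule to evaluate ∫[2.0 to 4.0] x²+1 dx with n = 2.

f(x) = x²+1
a = 2.0, b = 4.0, n = 2
h = (b - a)/n = 1.000000

Trapezoidal rule: (h/2)[f(x₀) + 2f(x₁) + 2f(x₂) + ... + f(xₙ)]

x_0 = 2.0000, f(x_0) = 5.000000, coefficient = 1
x_1 = 3.0000, f(x_1) = 10.000000, coefficient = 2
x_2 = 4.0000, f(x_2) = 17.000000, coefficient = 1

I ≈ (1.000000/2) × 42.000000 = 21.000000
Exact value: 20.666667
Error: 0.333333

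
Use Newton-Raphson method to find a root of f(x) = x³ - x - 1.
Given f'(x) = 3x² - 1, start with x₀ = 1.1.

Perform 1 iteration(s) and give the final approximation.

f(x) = x³ - x - 1
f'(x) = 3x² - 1
x₀ = 1.1

Newton-Raphson formula: x_{n+1} = x_n - f(x_n)/f'(x_n)

Iteration 1:
  f(1.100000) = -0.769000
  f'(1.100000) = 2.630000
  x_1 = 1.100000 - (-0.769000)/2.630000 = 1.392395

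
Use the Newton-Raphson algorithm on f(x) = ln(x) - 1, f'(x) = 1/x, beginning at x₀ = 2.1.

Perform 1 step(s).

f(x) = ln(x) - 1
f'(x) = 1/x
x₀ = 2.1

Newton-Raphson formula: x_{n+1} = x_n - f(x_n)/f'(x_n)

Iteration 1:
  f(2.100000) = -0.258063
  f'(2.100000) = 0.476190
  x_1 = 2.100000 - (-0.258063)/0.476190 = 2.641932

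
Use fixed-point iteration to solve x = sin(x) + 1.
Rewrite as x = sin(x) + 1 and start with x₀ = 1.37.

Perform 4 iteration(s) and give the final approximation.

Equation: x = sin(x) + 1
Fixed-point form: x = sin(x) + 1
x₀ = 1.37

x_1 = g(1.370000) = 1.979908
x_2 = g(1.979908) = 1.917475
x_3 = g(1.917475) = 1.940507
x_4 = g(1.940507) = 1.932432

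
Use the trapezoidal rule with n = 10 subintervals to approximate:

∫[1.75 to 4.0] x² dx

f(x) = x²
a = 1.75, b = 4.0, n = 10
h = (b - a)/n = 0.225000

Trapezoidal rule: (h/2)[f(x₀) + 2f(x₁) + 2f(x₂) + ... + f(xₙ)]

x_0 = 1.7500, f(x_0) = 3.062500, coefficient = 1
x_1 = 1.9750, f(x_1) = 3.900625, coefficient = 2
x_2 = 2.2000, f(x_2) = 4.840000, coefficient = 2
x_3 = 2.4250, f(x_3) = 5.880625, coefficient = 2
x_4 = 2.6500, f(x_4) = 7.022500, coefficient = 2
x_5 = 2.8750, f(x_5) = 8.265625, coefficient = 2
x_6 = 3.1000, f(x_6) = 9.610000, coefficient = 2
x_7 = 3.3250, f(x_7) = 11.055625, coefficient = 2
x_8 = 3.5500, f(x_8) = 12.602500, coefficient = 2
x_9 = 3.7750, f(x_9) = 14.250625, coefficient = 2
x_10 = 4.0000, f(x_10) = 16.000000, coefficient = 1

I ≈ (0.225000/2) × 173.918750 = 19.565859
Exact value: 19.546875
Error: 0.018984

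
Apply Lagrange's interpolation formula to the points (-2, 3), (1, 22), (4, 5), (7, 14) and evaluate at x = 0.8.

Lagrange interpolation formula:
P(x) = Σ yᵢ × Lᵢ(x)
where Lᵢ(x) = Π_{j≠i} (x - xⱼ)/(xᵢ - xⱼ)

L_0(0.8) = (0.8 - 1)/(-2 - 1) × (0.8 - 4)/(-2 - 4) × (0.8 - 7)/(-2 - 7) = 0.024494
L_1(0.8) = (0.8 - (-2))/(1 - (-2)) × (0.8 - 4)/(1 - 4) × (0.8 - 7)/(1 - 7) = 1.028741
L_2(0.8) = (0.8 - (-2))/(4 - (-2)) × (0.8 - 1)/(4 - 1) × (0.8 - 7)/(4 - 7) = -0.064296
L_3(0.8) = (0.8 - (-2))/(7 - (-2)) × (0.8 - 1)/(7 - 1) × (0.8 - 4)/(7 - 4) = 0.011062

P(0.8) = 3×L_0(0.8) + 22×L_1(0.8) + 5×L_2(0.8) + 14×L_3(0.8)
P(0.8) = 22.539160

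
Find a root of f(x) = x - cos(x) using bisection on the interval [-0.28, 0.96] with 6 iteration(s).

f(x) = x - cos(x)
Initial interval: [-0.28, 0.96]

Iteration 1:
  c_1 = (-0.280000 + 0.960000)/2 = 0.340000
  f(c_1) = f(0.340000) = -0.602755
  f(a) × f(c) ≥ 0, new interval: [0.340000, 0.960000]
Iteration 2:
  c_2 = (0.340000 + 0.960000)/2 = 0.650000
  f(c_2) = f(0.650000) = -0.146084
  f(a) × f(c) ≥ 0, new interval: [0.650000, 0.960000]
Iteration 3:
  c_3 = (0.650000 + 0.960000)/2 = 0.805000
  f(c_3) = f(0.805000) = 0.111889
  f(a) × f(c) < 0, new interval: [0.650000, 0.805000]
Iteration 4:
  c_4 = (0.650000 + 0.805000)/2 = 0.727500
  f(c_4) = f(0.727500) = -0.019339
  f(a) × f(c) ≥ 0, new interval: [0.727500, 0.805000]
Iteration 5:
  c_5 = (0.727500 + 0.805000)/2 = 0.766250
  f(c_5) = f(0.766250) = 0.045734
  f(a) × f(c) < 0, new interval: [0.727500, 0.766250]
Iteration 6:
  c_6 = (0.727500 + 0.766250)/2 = 0.746875
  f(c_6) = f(0.746875) = 0.013060
  f(a) × f(c) < 0, new interval: [0.727500, 0.746875]

After 6 iteration(s), the approximation is c_6 = 0.746875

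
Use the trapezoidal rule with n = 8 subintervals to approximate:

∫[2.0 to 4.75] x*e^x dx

f(x) = x*e^x
a = 2.0, b = 4.75, n = 8
h = (b - a)/n = 0.343750

Trapezoidal rule: (h/2)[f(x₀) + 2f(x₁) + 2f(x₂) + ... + f(xₙ)]

x_0 = 2.0000, f(x_0) = 14.778112, coefficient = 1
x_1 = 2.3438, f(x_1) = 24.422436, coefficient = 2
x_2 = 2.6875, f(x_2) = 39.492524, coefficient = 2
x_3 = 3.0312, f(x_3) = 62.816958, coefficient = 2
x_4 = 3.3750, f(x_4) = 98.631958, coefficient = 2
x_5 = 3.7188, f(x_5) = 153.260270, coefficient = 2
x_6 = 4.0625, f(x_6) = 236.110177, coefficient = 2
x_7 = 4.4062, f(x_7) = 361.142995, coefficient = 2
x_8 = 4.7500, f(x_8) = 549.025352, coefficient = 1

I ≈ (0.343750/2) × 2515.558101 = 432.361549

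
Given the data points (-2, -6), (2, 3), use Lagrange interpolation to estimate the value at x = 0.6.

Lagrange interpolation formula:
P(x) = Σ yᵢ × Lᵢ(x)
where Lᵢ(x) = Π_{j≠i} (x - xⱼ)/(xᵢ - xⱼ)

L_0(0.6) = (0.6 - 2)/(-2 - 2) = 0.350000
L_1(0.6) = (0.6 - (-2))/(2 - (-2)) = 0.650000

P(0.6) = (-6)×L_0(0.6) + 3×L_1(0.6)
P(0.6) = -0.150000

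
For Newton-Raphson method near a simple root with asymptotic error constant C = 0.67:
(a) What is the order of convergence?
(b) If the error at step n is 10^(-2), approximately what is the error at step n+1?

(a) Newton-Raphson has quadratic (order 2) convergence near simple roots.
    This means |e_{n+1}| ≈ C|e_n|².

(b) With |e_n| = 10^(-2) and C = 0.67:
    |e_{n+1}| ≈ 0.67 × (10^(-2))² = 0.67 × 10^(-4)

(a) 2 (quadratic); (b) |e_{n+1}| ≈ 6.700e-05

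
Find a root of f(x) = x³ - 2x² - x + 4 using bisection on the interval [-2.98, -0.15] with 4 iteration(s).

f(x) = x³ - 2x² - x + 4
Initial interval: [-2.98, -0.15]

Iteration 1:
  c_1 = (-2.980000 + (-0.150000))/2 = -1.565000
  f(c_1) = f(-1.565000) = -3.166487
  f(a) × f(c) ≥ 0, new interval: [-1.565000, -0.150000]
Iteration 2:
  c_2 = (-1.565000 + (-0.150000))/2 = -0.857500
  f(c_2) = f(-0.857500) = 2.756362
  f(a) × f(c) < 0, new interval: [-1.565000, -0.857500]
Iteration 3:
  c_3 = (-1.565000 + (-0.857500))/2 = -1.211250
  f(c_3) = f(-1.211250) = 0.499940
  f(a) × f(c) < 0, new interval: [-1.565000, -1.211250]
Iteration 4:
  c_4 = (-1.565000 + (-1.211250))/2 = -1.388125
  f(c_4) = f(-1.388125) = -1.140423
  f(a) × f(c) ≥ 0, new interval: [-1.388125, -1.211250]

After 4 iteration(s), the approximation is c_4 = -1.388125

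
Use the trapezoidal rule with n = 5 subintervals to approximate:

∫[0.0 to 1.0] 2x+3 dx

f(x) = 2x+3
a = 0.0, b = 1.0, n = 5
h = (b - a)/n = 0.200000

Trapezoidal rule: (h/2)[f(x₀) + 2f(x₁) + 2f(x₂) + ... + f(xₙ)]

x_0 = 0.0000, f(x_0) = 3.000000, coefficient = 1
x_1 = 0.2000, f(x_1) = 3.400000, coefficient = 2
x_2 = 0.4000, f(x_2) = 3.800000, coefficient = 2
x_3 = 0.6000, f(x_3) = 4.200000, coefficient = 2
x_4 = 0.8000, f(x_4) = 4.600000, coefficient = 2
x_5 = 1.0000, f(x_5) = 5.000000, coefficient = 1

I ≈ (0.200000/2) × 40.000000 = 4.000000
Exact value: 4.000000
Error: 0.000000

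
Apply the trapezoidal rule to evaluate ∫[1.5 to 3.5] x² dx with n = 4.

f(x) = x²
a = 1.5, b = 3.5, n = 4
h = (b - a)/n = 0.500000

Trapezoidal rule: (h/2)[f(x₀) + 2f(x₁) + 2f(x₂) + ... + f(xₙ)]

x_0 = 1.5000, f(x_0) = 2.250000, coefficient = 1
x_1 = 2.0000, f(x_1) = 4.000000, coefficient = 2
x_2 = 2.5000, f(x_2) = 6.250000, coefficient = 2
x_3 = 3.0000, f(x_3) = 9.000000, coefficient = 2
x_4 = 3.5000, f(x_4) = 12.250000, coefficient = 1

I ≈ (0.500000/2) × 53.000000 = 13.250000
Exact value: 13.166667
Error: 0.083333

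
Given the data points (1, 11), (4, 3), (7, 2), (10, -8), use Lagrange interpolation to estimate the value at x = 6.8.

Lagrange interpolation formula:
P(x) = Σ yᵢ × Lᵢ(x)
where Lᵢ(x) = Π_{j≠i} (x - xⱼ)/(xᵢ - xⱼ)

L_0(6.8) = (6.8 - 4)/(1 - 4) × (6.8 - 7)/(1 - 7) × (6.8 - 10)/(1 - 10) = -0.011062
L_1(6.8) = (6.8 - 1)/(4 - 1) × (6.8 - 7)/(4 - 7) × (6.8 - 10)/(4 - 10) = 0.068741
L_2(6.8) = (6.8 - 1)/(7 - 1) × (6.8 - 4)/(7 - 4) × (6.8 - 10)/(7 - 10) = 0.962370
L_3(6.8) = (6.8 - 1)/(10 - 1) × (6.8 - 4)/(10 - 4) × (6.8 - 7)/(10 - 7) = -0.020049

P(6.8) = 11×L_0(6.8) + 3×L_1(6.8) + 2×L_2(6.8) + (-8)×L_3(6.8)
P(6.8) = 2.169679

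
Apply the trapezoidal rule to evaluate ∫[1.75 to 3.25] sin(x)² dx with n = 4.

f(x) = sin(x)²
a = 1.75, b = 3.25, n = 4
h = (b - a)/n = 0.375000

Trapezoidal rule: (h/2)[f(x₀) + 2f(x₁) + 2f(x₂) + ... + f(xₙ)]

x_0 = 1.7500, f(x_0) = 0.968228, coefficient = 1
x_1 = 2.1250, f(x_1) = 0.723044, coefficient = 2
x_2 = 2.5000, f(x_2) = 0.358169, coefficient = 2
x_3 = 2.8750, f(x_3) = 0.069404, coefficient = 2
x_4 = 3.2500, f(x_4) = 0.011706, coefficient = 1

I ≈ (0.375000/2) × 3.281167 = 0.615219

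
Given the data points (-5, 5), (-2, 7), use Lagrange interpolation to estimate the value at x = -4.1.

Lagrange interpolation formula:
P(x) = Σ yᵢ × Lᵢ(x)
where Lᵢ(x) = Π_{j≠i} (x - xⱼ)/(xᵢ - xⱼ)

L_0(-4.1) = (-4.1 - (-2))/(-5 - (-2)) = 0.700000
L_1(-4.1) = (-4.1 - (-5))/(-2 - (-5)) = 0.300000

P(-4.1) = 5×L_0(-4.1) + 7×L_1(-4.1)
P(-4.1) = 5.600000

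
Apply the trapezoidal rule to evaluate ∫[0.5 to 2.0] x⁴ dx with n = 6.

f(x) = x⁴
a = 0.5, b = 2.0, n = 6
h = (b - a)/n = 0.250000

Trapezoidal rule: (h/2)[f(x₀) + 2f(x₁) + 2f(x₂) + ... + f(xₙ)]

x_0 = 0.5000, f(x_0) = 0.062500, coefficient = 1
x_1 = 0.7500, f(x_1) = 0.316406, coefficient = 2
x_2 = 1.0000, f(x_2) = 1.000000, coefficient = 2
x_3 = 1.2500, f(x_3) = 2.441406, coefficient = 2
x_4 = 1.5000, f(x_4) = 5.062500, coefficient = 2
x_5 = 1.7500, f(x_5) = 9.378906, coefficient = 2
x_6 = 2.0000, f(x_6) = 16.000000, coefficient = 1

I ≈ (0.250000/2) × 52.460938 = 6.557617
Exact value: 6.393750
Error: 0.163867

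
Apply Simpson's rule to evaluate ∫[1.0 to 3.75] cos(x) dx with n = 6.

f(x) = cos(x)
a = 1.0, b = 3.75, n = 6
h = (b - a)/n = 0.458333

Simpson's rule: (h/3)[f(x₀) + 4f(x₁) + 2f(x₂) + ... + f(xₙ)]

x_0 = 1.0000, f(x_0) = 0.540302, coefficient = 1
x_1 = 1.4583, f(x_1) = 0.112226, coefficient = 4
x_2 = 1.9167, f(x_2) = -0.339016, coefficient = 2
x_3 = 2.3750, f(x_3) = -0.720278, coefficient = 4
x_4 = 2.8333, f(x_4) = -0.952863, coefficient = 2
x_5 = 3.2917, f(x_5) = -0.988760, coefficient = 4
x_6 = 3.7500, f(x_6) = -0.820559, coefficient = 1

I ≈ (0.458333/3) × -9.251264 = -1.413388
Exact value: -1.413032
Error: 0.000355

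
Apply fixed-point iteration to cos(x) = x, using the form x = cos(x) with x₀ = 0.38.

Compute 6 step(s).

Equation: cos(x) = x
Fixed-point form: x = cos(x)
x₀ = 0.38

x_1 = g(0.380000) = 0.928665
x_2 = g(0.928665) = 0.598904
x_3 = g(0.598904) = 0.825954
x_4 = g(0.825954) = 0.677856
x_5 = g(0.677856) = 0.778919
x_6 = g(0.778919) = 0.711673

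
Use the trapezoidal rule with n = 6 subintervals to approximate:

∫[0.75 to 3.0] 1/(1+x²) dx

f(x) = 1/(1+x²)
a = 0.75, b = 3.0, n = 6
h = (b - a)/n = 0.375000

Trapezoidal rule: (h/2)[f(x₀) + 2f(x₁) + 2f(x₂) + ... + f(xₙ)]

x_0 = 0.7500, f(x_0) = 0.640000, coefficient = 1
x_1 = 1.1250, f(x_1) = 0.441379, coefficient = 2
x_2 = 1.5000, f(x_2) = 0.307692, coefficient = 2
x_3 = 1.8750, f(x_3) = 0.221453, coefficient = 2
x_4 = 2.2500, f(x_4) = 0.164948, coefficient = 2
x_5 = 2.6250, f(x_5) = 0.126733, coefficient = 2
x_6 = 3.0000, f(x_6) = 0.100000, coefficient = 1

I ≈ (0.375000/2) × 3.264412 = 0.612077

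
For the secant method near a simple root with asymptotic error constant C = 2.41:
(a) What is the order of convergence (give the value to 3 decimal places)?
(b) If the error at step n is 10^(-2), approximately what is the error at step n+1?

(a) Secant method has superlinear convergence with order φ = (1+√5)/2 ≈ 1.618.
    This means |e_{n+1}| ≈ C|e_n|^1.618.

(b) With |e_n| = 10^(-2) and C = 2.41:
    |e_{n+1}| ≈ 2.41 × (10^(-2))^1.618 = 2.41 × 10^(-3.24)

(a) ≈ 1.618 (golden ratio); (b) |e_{n+1}| ≈ 1.399e-03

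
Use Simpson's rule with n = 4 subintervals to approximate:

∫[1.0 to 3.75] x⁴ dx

f(x) = x⁴
a = 1.0, b = 3.75, n = 4
h = (b - a)/n = 0.687500

Simpson's rule: (h/3)[f(x₀) + 4f(x₁) + 2f(x₂) + ... + f(xₙ)]

x_0 = 1.0000, f(x_0) = 1.000000, coefficient = 1
x_1 = 1.6875, f(x_1) = 8.109146, coefficient = 4
x_2 = 2.3750, f(x_2) = 31.816650, coefficient = 2
x_3 = 3.0625, f(x_3) = 87.963882, coefficient = 4
x_4 = 3.7500, f(x_4) = 197.753906, coefficient = 1

I ≈ (0.687500/3) × 646.679321 = 148.197344
Exact value: 148.115430
Error: 0.081915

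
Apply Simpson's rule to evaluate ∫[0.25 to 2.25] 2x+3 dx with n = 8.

f(x) = 2x+3
a = 0.25, b = 2.25, n = 8
h = (b - a)/n = 0.250000

Simpson's rule: (h/3)[f(x₀) + 4f(x₁) + 2f(x₂) + ... + f(xₙ)]

x_0 = 0.2500, f(x_0) = 3.500000, coefficient = 1
x_1 = 0.5000, f(x_1) = 4.000000, coefficient = 4
x_2 = 0.7500, f(x_2) = 4.500000, coefficient = 2
x_3 = 1.0000, f(x_3) = 5.000000, coefficient = 4
x_4 = 1.2500, f(x_4) = 5.500000, coefficient = 2
x_5 = 1.5000, f(x_5) = 6.000000, coefficient = 4
x_6 = 1.7500, f(x_6) = 6.500000, coefficient = 2
x_7 = 2.0000, f(x_7) = 7.000000, coefficient = 4
x_8 = 2.2500, f(x_8) = 7.500000, coefficient = 1

I ≈ (0.250000/3) × 132.000000 = 11.000000
Exact value: 11.000000
Error: 0.000000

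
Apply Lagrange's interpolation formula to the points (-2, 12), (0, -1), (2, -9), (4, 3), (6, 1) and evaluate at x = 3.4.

Lagrange interpolation formula:
P(x) = Σ yᵢ × Lᵢ(x)
where Lᵢ(x) = Π_{j≠i} (x - xⱼ)/(xᵢ - xⱼ)

L_0(3.4) = (3.4 - 0)/(-2 - 0) × (3.4 - 2)/(-2 - 2) × (3.4 - 4)/(-2 - 4) × (3.4 - 6)/(-2 - 6) = 0.019338
L_1(3.4) = (3.4 - (-2))/(0 - (-2)) × (3.4 - 2)/(0 - 2) × (3.4 - 4)/(0 - 4) × (3.4 - 6)/(0 - 6) = -0.122850
L_2(3.4) = (3.4 - (-2))/(2 - (-2)) × (3.4 - 0)/(2 - 0) × (3.4 - 4)/(2 - 4) × (3.4 - 6)/(2 - 6) = 0.447525
L_3(3.4) = (3.4 - (-2))/(4 - (-2)) × (3.4 - 0)/(4 - 0) × (3.4 - 2)/(4 - 2) × (3.4 - 6)/(4 - 6) = 0.696150
L_4(3.4) = (3.4 - (-2))/(6 - (-2)) × (3.4 - 0)/(6 - 0) × (3.4 - 2)/(6 - 2) × (3.4 - 4)/(6 - 4) = -0.040163

P(3.4) = 12×L_0(3.4) + (-1)×L_1(3.4) + (-9)×L_2(3.4) + 3×L_3(3.4) + 1×L_4(3.4)
P(3.4) = -1.624538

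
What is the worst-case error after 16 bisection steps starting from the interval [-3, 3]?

Bisection error bound: |error| ≤ (b-a)/2^n
|error| ≤ (3 - (-3))/2^16 = 6/2^16
|error| ≤ 0.0000915527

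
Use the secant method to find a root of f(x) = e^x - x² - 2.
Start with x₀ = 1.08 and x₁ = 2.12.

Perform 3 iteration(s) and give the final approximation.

f(x) = e^x - x² - 2
x₀ = 1.08, x₁ = 2.12

Secant formula: x_{n+1} = x_n - f(x_n)(x_n - x_{n-1})/(f(x_n) - f(x_{n-1}))

Iteration 1:
  f(1.080000) = -0.221720
  f(2.120000) = 1.836737
  x_2 = 2.120000 - 1.836737×(2.120000 - 1.080000)/(1.836737 - (-0.221720))
       = 1.192020
Iteration 2:
  f(2.120000) = 1.836737
  f(1.192020) = -0.127184
  x_3 = 1.192020 - (-0.127184)×(1.192020 - 2.120000)/(-0.127184 - 1.836737)
       = 1.252116
Iteration 3:
  f(1.192020) = -0.127184
  f(1.252116) = -0.070058
  x_4 = 1.252116 - (-0.070058)×(1.252116 - 1.192020)/(-0.070058 - (-0.127184))
       = 1.325817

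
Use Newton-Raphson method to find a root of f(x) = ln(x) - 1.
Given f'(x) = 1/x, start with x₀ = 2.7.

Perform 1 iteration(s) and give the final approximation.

f(x) = ln(x) - 1
f'(x) = 1/x
x₀ = 2.7

Newton-Raphson formula: x_{n+1} = x_n - f(x_n)/f'(x_n)

Iteration 1:
  f(2.700000) = -0.006748
  f'(2.700000) = 0.370370
  x_1 = 2.700000 - (-0.006748)/0.370370 = 2.718220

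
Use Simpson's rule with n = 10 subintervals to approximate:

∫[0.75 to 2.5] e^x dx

f(x) = e^x
a = 0.75, b = 2.5, n = 10
h = (b - a)/n = 0.175000

Simpson's rule: (h/3)[f(x₀) + 4f(x₁) + 2f(x₂) + ... + f(xₙ)]

x_0 = 0.7500, f(x_0) = 2.117000, coefficient = 1
x_1 = 0.9250, f(x_1) = 2.521868, coefficient = 4
x_2 = 1.1000, f(x_2) = 3.004166, coefficient = 2
x_3 = 1.2750, f(x_3) = 3.578701, coefficient = 4
x_4 = 1.4500, f(x_4) = 4.263115, coefficient = 2
x_5 = 1.6250, f(x_5) = 5.078419, coefficient = 4
x_6 = 1.8000, f(x_6) = 6.049647, coefficient = 2
x_7 = 1.9750, f(x_7) = 7.206620, coefficient = 4
x_8 = 2.1500, f(x_8) = 8.584858, coefficient = 2
x_9 = 2.3250, f(x_9) = 10.226680, coefficient = 4
x_10 = 2.5000, f(x_10) = 12.182494, coefficient = 1

I ≈ (0.175000/3) × 172.552221 = 10.065546
Exact value: 10.065494
Error: 0.000052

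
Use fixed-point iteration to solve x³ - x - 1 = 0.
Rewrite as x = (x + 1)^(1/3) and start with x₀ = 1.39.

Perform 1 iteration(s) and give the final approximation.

Equation: x³ - x - 1 = 0
Fixed-point form: x = (x + 1)^(1/3)
x₀ = 1.39

x_1 = g(1.390000) = 1.337004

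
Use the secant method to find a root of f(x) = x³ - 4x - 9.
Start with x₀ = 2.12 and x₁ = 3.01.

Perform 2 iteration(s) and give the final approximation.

f(x) = x³ - 4x - 9
x₀ = 2.12, x₁ = 3.01

Secant formula: x_{n+1} = x_n - f(x_n)(x_n - x_{n-1})/(f(x_n) - f(x_{n-1}))

Iteration 1:
  f(2.120000) = -7.951872
  f(3.010000) = 6.230901
  x_2 = 3.010000 - 6.230901×(3.010000 - 2.120000)/(6.230901 - (-7.951872))
       = 2.618997
Iteration 2:
  f(3.010000) = 6.230901
  f(2.618997) = -1.511901
  x_3 = 2.618997 - (-1.511901)×(2.618997 - 3.010000)/(-1.511901 - 6.230901)
       = 2.695347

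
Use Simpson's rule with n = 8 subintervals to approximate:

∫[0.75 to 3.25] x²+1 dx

f(x) = x²+1
a = 0.75, b = 3.25, n = 8
h = (b - a)/n = 0.312500

Simpson's rule: (h/3)[f(x₀) + 4f(x₁) + 2f(x₂) + ... + f(xₙ)]

x_0 = 0.7500, f(x_0) = 1.562500, coefficient = 1
x_1 = 1.0625, f(x_1) = 2.128906, coefficient = 4
x_2 = 1.3750, f(x_2) = 2.890625, coefficient = 2
x_3 = 1.6875, f(x_3) = 3.847656, coefficient = 4
x_4 = 2.0000, f(x_4) = 5.000000, coefficient = 2
x_5 = 2.3125, f(x_5) = 6.347656, coefficient = 4
x_6 = 2.6250, f(x_6) = 7.890625, coefficient = 2
x_7 = 2.9375, f(x_7) = 9.628906, coefficient = 4
x_8 = 3.2500, f(x_8) = 11.562500, coefficient = 1

I ≈ (0.312500/3) × 132.500000 = 13.802083
Exact value: 13.802083
Error: 0.000000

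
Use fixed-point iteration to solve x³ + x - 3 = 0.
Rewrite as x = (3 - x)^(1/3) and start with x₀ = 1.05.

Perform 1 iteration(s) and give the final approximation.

Equation: x³ + x - 3 = 0
Fixed-point form: x = (3 - x)^(1/3)
x₀ = 1.05

x_1 = g(1.050000) = 1.249333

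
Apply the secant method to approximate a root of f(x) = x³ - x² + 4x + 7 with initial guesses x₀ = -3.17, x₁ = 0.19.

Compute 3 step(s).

f(x) = x³ - x² + 4x + 7
x₀ = -3.17, x₁ = 0.19

Secant formula: x_{n+1} = x_n - f(x_n)(x_n - x_{n-1})/(f(x_n) - f(x_{n-1}))

Iteration 1:
  f(-3.170000) = -47.583913
  f(0.190000) = 7.730759
  x_2 = 0.190000 - 7.730759×(0.190000 - (-3.170000))/(7.730759 - (-47.583913))
       = -0.279592
Iteration 2:
  f(0.190000) = 7.730759
  f(-0.279592) = 5.781602
  x_3 = -0.279592 - 5.781602×(-0.279592 - 0.190000)/(5.781602 - 7.730759)
       = -1.672501
Iteration 3:
  f(-0.279592) = 5.781602
  f(-1.672501) = -7.165677
  x_4 = -1.672501 - (-7.165677)×(-1.672501 - (-0.279592))/(-7.165677 - 5.781602)
       = -0.901595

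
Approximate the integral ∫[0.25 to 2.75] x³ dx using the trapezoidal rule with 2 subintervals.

f(x) = x³
a = 0.25, b = 2.75, n = 2
h = (b - a)/n = 1.250000

Trapezoidal rule: (h/2)[f(x₀) + 2f(x₁) + 2f(x₂) + ... + f(xₙ)]

x_0 = 0.2500, f(x_0) = 0.015625, coefficient = 1
x_1 = 1.5000, f(x_1) = 3.375000, coefficient = 2
x_2 = 2.7500, f(x_2) = 20.796875, coefficient = 1

I ≈ (1.250000/2) × 27.562500 = 17.226562
Exact value: 14.296875
Error: 2.929688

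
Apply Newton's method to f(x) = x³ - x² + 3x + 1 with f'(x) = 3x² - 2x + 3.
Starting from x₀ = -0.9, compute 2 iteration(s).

f(x) = x³ - x² + 3x + 1
f'(x) = 3x² - 2x + 3
x₀ = -0.9

Newton-Raphson formula: x_{n+1} = x_n - f(x_n)/f'(x_n)

Iteration 1:
  f(-0.900000) = -3.239000
  f'(-0.900000) = 7.230000
  x_1 = -0.900000 - (-3.239000)/7.230000 = -0.452006
Iteration 2:
  f(-0.452006) = -0.652674
  f'(-0.452006) = 4.516938
  x_2 = -0.452006 - (-0.652674)/4.516938 = -0.307511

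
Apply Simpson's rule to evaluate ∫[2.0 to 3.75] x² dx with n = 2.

f(x) = x²
a = 2.0, b = 3.75, n = 2
h = (b - a)/n = 0.875000

Simpson's rule: (h/3)[f(x₀) + 4f(x₁) + 2f(x₂) + ... + f(xₙ)]

x_0 = 2.0000, f(x_0) = 4.000000, coefficient = 1
x_1 = 2.8750, f(x_1) = 8.265625, coefficient = 4
x_2 = 3.7500, f(x_2) = 14.062500, coefficient = 1

I ≈ (0.875000/3) × 51.125000 = 14.911458
Exact value: 14.911458
Error: 0.000000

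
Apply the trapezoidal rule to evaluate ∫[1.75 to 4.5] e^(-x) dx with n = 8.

f(x) = e^(-x)
a = 1.75, b = 4.5, n = 8
h = (b - a)/n = 0.343750

Trapezoidal rule: (h/2)[f(x₀) + 2f(x₁) + 2f(x₂) + ... + f(xₙ)]

x_0 = 1.7500, f(x_0) = 0.173774, coefficient = 1
x_1 = 2.0938, f(x_1) = 0.123224, coefficient = 2
x_2 = 2.4375, f(x_2) = 0.087379, coefficient = 2
x_3 = 2.7812, f(x_3) = 0.061961, coefficient = 2
x_4 = 3.1250, f(x_4) = 0.043937, coefficient = 2
x_5 = 3.4688, f(x_5) = 0.031156, coefficient = 2
x_6 = 3.8125, f(x_6) = 0.022093, coefficient = 2
x_7 = 4.1562, f(x_7) = 0.015666, coefficient = 2
x_8 = 4.5000, f(x_8) = 0.011109, coefficient = 1

I ≈ (0.343750/2) × 0.955715 = 0.164264
Exact value: 0.162665
Error: 0.001599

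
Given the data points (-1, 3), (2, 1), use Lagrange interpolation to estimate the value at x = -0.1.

Lagrange interpolation formula:
P(x) = Σ yᵢ × Lᵢ(x)
where Lᵢ(x) = Π_{j≠i} (x - xⱼ)/(xᵢ - xⱼ)

L_0(-0.1) = (-0.1 - 2)/(-1 - 2) = 0.700000
L_1(-0.1) = (-0.1 - (-1))/(2 - (-1)) = 0.300000

P(-0.1) = 3×L_0(-0.1) + 1×L_1(-0.1)
P(-0.1) = 2.400000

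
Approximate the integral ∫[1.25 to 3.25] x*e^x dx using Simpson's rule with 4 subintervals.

f(x) = x*e^x
a = 1.25, b = 3.25, n = 4
h = (b - a)/n = 0.500000

Simpson's rule: (h/3)[f(x₀) + 4f(x₁) + 2f(x₂) + ... + f(xₙ)]

x_0 = 1.2500, f(x_0) = 4.362929, coefficient = 1
x_1 = 1.7500, f(x_1) = 10.070555, coefficient = 4
x_2 = 2.2500, f(x_2) = 21.347406, coefficient = 2
x_3 = 2.7500, f(x_3) = 43.017238, coefficient = 4
x_4 = 3.2500, f(x_4) = 83.818605, coefficient = 1

I ≈ (0.500000/3) × 343.227514 = 57.204586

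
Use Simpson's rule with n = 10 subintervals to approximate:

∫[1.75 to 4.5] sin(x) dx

f(x) = sin(x)
a = 1.75, b = 4.5, n = 10
h = (b - a)/n = 0.275000

Simpson's rule: (h/3)[f(x₀) + 4f(x₁) + 2f(x₂) + ... + f(xₙ)]

x_0 = 1.7500, f(x_0) = 0.983986, coefficient = 1
x_1 = 2.0250, f(x_1) = 0.898611, coefficient = 4
x_2 = 2.3000, f(x_2) = 0.745705, coefficient = 2
x_3 = 2.5750, f(x_3) = 0.536760, coefficient = 4
x_4 = 2.8500, f(x_4) = 0.287478, coefficient = 2
x_5 = 3.1250, f(x_5) = 0.016592, coefficient = 4
x_6 = 3.4000, f(x_6) = -0.255541, coefficient = 2
x_7 = 3.6750, f(x_7) = -0.508470, coefficient = 4
x_8 = 3.9500, f(x_8) = -0.723188, coefficient = 2
x_9 = 4.2250, f(x_9) = -0.883559, coefficient = 4
x_10 = 4.5000, f(x_10) = -0.977530, coefficient = 1

I ≈ (0.275000/3) × 0.355099 = 0.032551
Exact value: 0.032550
Error: 0.000001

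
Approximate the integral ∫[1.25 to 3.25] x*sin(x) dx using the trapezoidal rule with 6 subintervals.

f(x) = x*sin(x)
a = 1.25, b = 3.25, n = 6
h = (b - a)/n = 0.333333

Trapezoidal rule: (h/2)[f(x₀) + 2f(x₁) + 2f(x₂) + ... + f(xₙ)]

x_0 = 1.2500, f(x_0) = 1.186231, coefficient = 1
x_1 = 1.5833, f(x_1) = 1.583209, coefficient = 2
x_2 = 1.9167, f(x_2) = 1.803163, coefficient = 2
x_3 = 2.2500, f(x_3) = 1.750665, coefficient = 2
x_4 = 2.5833, f(x_4) = 1.368419, coefficient = 2
x_5 = 2.9167, f(x_5) = 0.650516, coefficient = 2
x_6 = 3.2500, f(x_6) = -0.351634, coefficient = 1

I ≈ (0.333333/2) × 15.146541 = 2.524423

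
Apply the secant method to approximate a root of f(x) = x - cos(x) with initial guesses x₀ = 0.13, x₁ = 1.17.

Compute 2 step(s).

f(x) = x - cos(x)
x₀ = 0.13, x₁ = 1.17

Secant formula: x_{n+1} = x_n - f(x_n)(x_n - x_{n-1})/(f(x_n) - f(x_{n-1}))

Iteration 1:
  f(0.130000) = -0.861562
  f(1.170000) = 0.779848
  x_2 = 1.170000 - 0.779848×(1.170000 - 0.130000)/(0.779848 - (-0.861562))
       = 0.675887
Iteration 2:
  f(1.170000) = 0.779848
  f(0.675887) = -0.104265
  x_3 = 0.675887 - (-0.104265)×(0.675887 - 1.170000)/(-0.104265 - 0.779848)
       = 0.734159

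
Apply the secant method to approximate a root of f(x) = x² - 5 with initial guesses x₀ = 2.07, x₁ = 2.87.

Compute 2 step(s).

f(x) = x² - 5
x₀ = 2.07, x₁ = 2.87

Secant formula: x_{n+1} = x_n - f(x_n)(x_n - x_{n-1})/(f(x_n) - f(x_{n-1}))

Iteration 1:
  f(2.070000) = -0.715100
  f(2.870000) = 3.236900
  x_2 = 2.870000 - 3.236900×(2.870000 - 2.070000)/(3.236900 - (-0.715100))
       = 2.214757
Iteration 2:
  f(2.870000) = 3.236900
  f(2.214757) = -0.094851
  x_3 = 2.214757 - (-0.094851)×(2.214757 - 2.870000)/(-0.094851 - 3.236900)
       = 2.233411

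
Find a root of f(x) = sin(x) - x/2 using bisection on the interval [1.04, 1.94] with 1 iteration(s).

f(x) = sin(x) - x/2
Initial interval: [1.04, 1.94]

Iteration 1:
  c_1 = (1.040000 + 1.940000)/2 = 1.490000
  f(c_1) = f(1.490000) = 0.251738
  f(a) × f(c) ≥ 0, new interval: [1.490000, 1.940000]

After 1 iteration(s), the approximation is c_1 = 1.490000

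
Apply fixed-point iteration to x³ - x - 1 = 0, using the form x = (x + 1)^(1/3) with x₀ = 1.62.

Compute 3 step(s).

Equation: x³ - x - 1 = 0
Fixed-point form: x = (x + 1)^(1/3)
x₀ = 1.62

x_1 = g(1.620000) = 1.378586
x_2 = g(1.378586) = 1.334872
x_3 = g(1.334872) = 1.326644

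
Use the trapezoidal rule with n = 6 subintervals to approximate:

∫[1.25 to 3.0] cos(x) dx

f(x) = cos(x)
a = 1.25, b = 3.0, n = 6
h = (b - a)/n = 0.291667

Trapezoidal rule: (h/2)[f(x₀) + 2f(x₁) + 2f(x₂) + ... + f(xₙ)]

x_0 = 1.2500, f(x_0) = 0.315322, coefficient = 1
x_1 = 1.5417, f(x_1) = 0.029126, coefficient = 2
x_2 = 1.8333, f(x_2) = -0.259531, coefficient = 2
x_3 = 2.1250, f(x_3) = -0.526266, coefficient = 2
x_4 = 2.4167, f(x_4) = -0.748549, coefficient = 2
x_5 = 2.7083, f(x_5) = -0.907602, coefficient = 2
x_6 = 3.0000, f(x_6) = -0.989992, coefficient = 1

I ≈ (0.291667/2) × -5.500316 = -0.802129
Exact value: -0.807865
Error: 0.005735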